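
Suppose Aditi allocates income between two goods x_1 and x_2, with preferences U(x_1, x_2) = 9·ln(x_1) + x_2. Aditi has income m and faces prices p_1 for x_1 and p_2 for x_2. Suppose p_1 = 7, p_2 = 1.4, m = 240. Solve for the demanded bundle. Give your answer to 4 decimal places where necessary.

x_1* = 1.8, x_2* = 162.4286

Set MRS = p_1/p_2: (9/x_1)/1 = p_1/p_2.
So x_1*(p_1,p_2) = 9·p_2/p_1, independent of income; and x_2* = (m − 9·p_2)/p_2.
At the given prices: x_1* = 9·1.4/7 = 1.8, and x_2* = 162.4286.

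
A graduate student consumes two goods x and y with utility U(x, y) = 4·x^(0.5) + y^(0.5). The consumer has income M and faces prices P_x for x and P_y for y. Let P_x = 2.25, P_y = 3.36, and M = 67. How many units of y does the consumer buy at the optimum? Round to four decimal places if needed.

Substitute y = (y/x)·x into the budget: x* = M/(P_x + P_y·(y/x)).
Numerically y/x = 0.028026, so x* = 67/(2.25 + 3.36·0.028026) = 28.5816 and y* = 0.028026·28.5816 = 0.801.

y* = 0.801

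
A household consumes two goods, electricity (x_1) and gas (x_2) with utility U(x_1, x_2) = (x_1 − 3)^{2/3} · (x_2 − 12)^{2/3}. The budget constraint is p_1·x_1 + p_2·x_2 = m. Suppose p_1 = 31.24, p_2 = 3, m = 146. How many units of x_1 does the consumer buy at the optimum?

This is Cobb-Douglas in (x_1−3, x_2−12): tangency gives 2/3·p_2·(x_2−12) = 2/3·p_1·(x_1−3).
After buying the subsistence bundle (3, 12), a share 0.5 of the remaining income goes to x_1: x_1* = 3 + 0.5·(m − 3p_1 − 12p_2)/p_1.
Discretionary income = 146 − 3·31.24 − 12·3 = 16.28; x_1* = 3 + 0.5·16.28/31.24 = 3.2606.

x_1* = 3.2606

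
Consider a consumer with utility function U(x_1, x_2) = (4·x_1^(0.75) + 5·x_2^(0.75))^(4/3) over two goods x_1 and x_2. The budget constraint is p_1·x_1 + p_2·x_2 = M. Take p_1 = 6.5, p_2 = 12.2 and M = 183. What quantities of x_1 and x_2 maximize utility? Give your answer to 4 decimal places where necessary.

x_1* = 20.5618, x_2* = 4.045

From the CES first-order condition, (4/5)·(x_2/x_1)^(0.25) = p_1/p_2.
Hence x_2/x_1 = ((5/4)·p_1/p_2)^(1/(0.25)), i.e. raised to the 4 power.
Substitute x_2 = (x_2/x_1)·x_1 into the budget: x_1* = M/(p_1 + p_2·(x_2/x_1)).
Numerically x_2/x_1 = 0.196723, so x_1* = 183/(6.5 + 12.2·0.196723) = 20.5618 and x_2* = 0.196723·20.5618 = 4.045.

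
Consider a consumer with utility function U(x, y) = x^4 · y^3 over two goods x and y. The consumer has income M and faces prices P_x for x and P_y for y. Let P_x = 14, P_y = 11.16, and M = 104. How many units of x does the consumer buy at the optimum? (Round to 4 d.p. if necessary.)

x* = 4.2449

Tangency: MRS = (4/3)·y/x = P_x/P_y.
Rearranging, P_y·y = (3/4)·P_x·x. Substituting into the budget gives P_x·x·(1 + (3/4)) = M.
Demand: x*(P_x,P_y,M) = 4/7·M/P_x and y* = 3/7·M/P_y.
At P_x=14, P_y=11.16, M=104: x* = 4/7·104/14 = 4.2449.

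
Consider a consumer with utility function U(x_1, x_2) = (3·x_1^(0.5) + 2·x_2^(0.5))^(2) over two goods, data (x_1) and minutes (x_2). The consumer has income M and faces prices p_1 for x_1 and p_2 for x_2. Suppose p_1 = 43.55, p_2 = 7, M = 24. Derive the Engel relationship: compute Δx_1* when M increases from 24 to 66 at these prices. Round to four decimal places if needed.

Δx_1* = 0.2561

MRS = MU_x_1/MU_x_2 = (3/2)·(x_2/x_1)^(0.5). Set equal to p_1/p_2.
Hence x_2/x_1 = ((2/3)·p_1/p_2)^(1/(0.5)), i.e. raised to the 2 power.
With the ratio pinned down, the budget gives x_1* = M/(p_1 + p_2·(x_2/x_1)) and x_2* = (x_2/x_1)·x_1*.
Numerically x_2/x_1 = 17.202744, so x_1* = 24/(43.55 + 7·17.202744) = 0.1464.
At M' = 66: x_1* = 0.4025. Change: 0.4025 − 0.1464 = 0.2561.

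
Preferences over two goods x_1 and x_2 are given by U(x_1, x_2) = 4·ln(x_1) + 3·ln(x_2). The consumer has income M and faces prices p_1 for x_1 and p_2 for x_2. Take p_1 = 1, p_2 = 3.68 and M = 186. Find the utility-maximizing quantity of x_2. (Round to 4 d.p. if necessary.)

The MRS is (4/3)·x_2/x_1. Set MRS = p_1/p_2.
Rearranging, p_2·x_2 = (3/4)·p_1·x_1. Substituting into the budget gives p_1·x_1·(1 + (3/4)) = M.
Demand: x_1*(p_1,p_2,M) = 4/7·M/p_1 and x_2* = 3/7·M/p_2.
At p_1=1, p_2=3.68, M=186: x_2* = 3/7·186/3.68 = 21.6615.

x_2* = 21.6615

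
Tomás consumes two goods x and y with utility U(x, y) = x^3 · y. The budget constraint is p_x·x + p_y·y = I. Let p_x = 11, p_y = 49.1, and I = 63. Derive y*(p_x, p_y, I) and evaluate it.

The MRS is 3·y/x. Set MRS = p_x/p_y.
So 3·p_y·y = p_x·x; combined with the budget, a share 0.75 of income goes to x.
Demand: x*(p_x,p_y,I) = 0.75·I/p_x and y* = 0.25·I/p_y.
At p_x=11, p_y=49.1, I=63: y* = 0.25·63/49.1 = 0.3208.

y* = 0.3208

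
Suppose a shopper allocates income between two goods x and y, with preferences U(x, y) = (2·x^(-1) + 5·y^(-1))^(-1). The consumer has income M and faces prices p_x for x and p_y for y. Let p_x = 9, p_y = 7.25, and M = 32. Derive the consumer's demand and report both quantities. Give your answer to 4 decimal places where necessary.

x* = 1.4698, y* = 2.5892

MU_x ∝ 2·x^(-2), MU_y ∝ 5·y^(-2), so MRS = (2/5)·(y/x)^(2) = p_x/p_y.
Hence y/x = ((5/2)·p_x/p_y)^(1/(2)), i.e. raised to the 0.5 power.
Substitute y = (y/x)·x into the budget: x* = M/(p_x + p_y·(y/x)).
Numerically y/x = 1.761661, so x* = 32/(9 + 7.25·1.761661) = 1.4698 and y* = 1.761661·1.4698 = 2.5892.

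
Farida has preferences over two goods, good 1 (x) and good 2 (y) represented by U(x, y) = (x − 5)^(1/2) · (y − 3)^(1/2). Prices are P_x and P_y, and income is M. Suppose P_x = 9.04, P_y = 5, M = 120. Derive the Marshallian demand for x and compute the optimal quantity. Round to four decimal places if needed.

Let x' = x−5, y' = y−3. MRS = y'/x' = P_x/P_y.
Substituting into the budget: x* = 5 + 0.5·(M − 5·P_x − 3·P_y)/P_x, and y* = 3 + 0.5·(…)/P_y.
Discretionary income = 120 − 5·9.04 − 3·5 = 59.8; x* = 5 + 0.5·59.8/9.04 = 8.3075.

x* = 8.3075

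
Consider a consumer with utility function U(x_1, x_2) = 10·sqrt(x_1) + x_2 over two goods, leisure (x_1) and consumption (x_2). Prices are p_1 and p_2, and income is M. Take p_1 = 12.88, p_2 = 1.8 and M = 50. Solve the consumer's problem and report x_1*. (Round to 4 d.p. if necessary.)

Set MRS = p_1/p_2: 5·x_1^(−1/2) = p_1/p_2.
Solve: √x_1 = 5·p_2/p_1, so x_1*(p_1,p_2) = (5·p_2/p_1)², and x_2* = (M − p_1·x_1*)/p_2.
Plugging in: x_1* = (5·1.8/12.88)² = 0.4883.

x_1* = 0.4883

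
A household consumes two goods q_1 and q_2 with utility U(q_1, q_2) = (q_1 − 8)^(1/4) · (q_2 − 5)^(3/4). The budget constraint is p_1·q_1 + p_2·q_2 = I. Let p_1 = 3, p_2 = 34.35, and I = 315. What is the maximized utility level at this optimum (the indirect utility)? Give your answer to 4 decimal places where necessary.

V = 3.6393

MRS = (1/3)·(q_2−5)/(q_1−8). Tangency with p_1/p_2 gives q_2−5 = 3·(p_1/p_2)·(q_1−8).
Substituting into the budget: q_1* = 8 + 0.25·(I − 8·p_1 − 5·p_2)/p_1, and q_2* = 5 + 0.75·(…)/p_2.
Discretionary income = 315 − 8·3 − 5·34.35 = 119.25; q_1* = 8 + 0.25·119.25/3 = 17.9375; q_2* = 5 + 0.75·119.25/34.35 = 7.6037.
Utility at the optimum: U(17.9375, 7.6037) = 3.6393.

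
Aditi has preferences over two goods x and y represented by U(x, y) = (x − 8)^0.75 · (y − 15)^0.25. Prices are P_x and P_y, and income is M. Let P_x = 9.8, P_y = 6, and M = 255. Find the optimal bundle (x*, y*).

x* = 14.6276, y* = 18.6083

This is Cobb-Douglas in (x−8, y−15): tangency gives 0.75·P_y·(y−15) = 0.25·P_x·(x−8).
Substituting into the budget: x* = 8 + 0.75·(M − 8·P_x − 15·P_y)/P_x, and y* = 15 + 0.25·(…)/P_y.
Discretionary income = 255 − 8·9.8 − 15·6 = 86.6; x* = 8 + 0.75·86.6/9.8 = 14.6276; y* = 15 + 0.25·86.6/6 = 18.6083.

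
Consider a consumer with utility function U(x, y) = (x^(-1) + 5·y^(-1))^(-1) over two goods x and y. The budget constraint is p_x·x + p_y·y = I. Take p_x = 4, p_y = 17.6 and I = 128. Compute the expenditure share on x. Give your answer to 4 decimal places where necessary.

From the CES first-order condition, (1/5)·(y/x)^(2) = p_x/p_y.
Solve for the ratio: y/x = [5·p_x/p_y]^(0.5).
With the ratio pinned down, the budget gives x* = I/(p_x + p_y·(y/x)) and y* = (y/x)·x*.
Numerically y/x = 1.066004, so x* = 128/(4 + 17.6·1.066004) = 5.6235 and y* = 1.066004·5.6235 = 5.9947.
Expenditure on x: 4·5.6235 = 22.494; share = 0.1757.

share on x = 0.1757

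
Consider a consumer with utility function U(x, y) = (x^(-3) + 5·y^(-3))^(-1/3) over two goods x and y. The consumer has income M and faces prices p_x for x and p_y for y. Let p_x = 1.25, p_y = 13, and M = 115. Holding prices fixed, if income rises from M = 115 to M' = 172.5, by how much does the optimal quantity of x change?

Δx* = 4.7619

From the CES first-order condition, (1/5)·(y/x)^(4) = p_x/p_y.
Hence y/x = (5·p_x/p_y)^(1/(4)), i.e. raised to the 0.25 power.
Substitute y = (y/x)·x into the budget: x* = M/(p_x + p_y·(y/x)).
Numerically y/x = 0.832692, so x* = 115/(1.25 + 13·0.832692) = 9.5238.
At M' = 172.5: x* = 14.2857. Change: 14.2857 − 9.5238 = 4.7619.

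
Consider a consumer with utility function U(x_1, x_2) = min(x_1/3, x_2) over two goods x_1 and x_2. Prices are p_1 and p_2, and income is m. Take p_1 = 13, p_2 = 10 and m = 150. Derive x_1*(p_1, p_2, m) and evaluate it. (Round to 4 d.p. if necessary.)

Leontief preferences: the optimum is at the kink where x_1/3 = x_2/1, i.e. x_2 = (1/3)·x_1.
Budget: p_1·x_1 + p_2·(1/3)·x_1 = m, so (3·p_1 + p_2)·x_1 = 3·m.
Demand: x_1*(p_1,p_2,m) = 3·m/(3·p_1 + p_2), x_2* = m/(3·p_1 + p_2).
Here 3·13 + 10 = 49, giving x_1* = 9.1837.

x_1* = 9.1837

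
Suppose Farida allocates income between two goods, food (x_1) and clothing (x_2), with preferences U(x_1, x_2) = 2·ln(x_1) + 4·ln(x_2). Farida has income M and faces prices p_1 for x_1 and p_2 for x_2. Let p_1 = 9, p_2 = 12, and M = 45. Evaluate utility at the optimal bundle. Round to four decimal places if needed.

V = 4.6868

The MRS is (1/2)·x_2/x_1. Set MRS = p_1/p_2.
Rearranging, p_2·x_2 = 2·p_1·x_1. Substituting into the budget gives p_1·x_1·(1 + 2) = M.
Demand: x_1*(p_1,p_2,M) = 1/3·M/p_1 and x_2* = 2/3·M/p_2.
At p_1=9, p_2=12, M=45: x_1* = 1/3·45/9 = 1.6667, x_2* = 2.5.
Utility at the optimum: U(1.6667, 2.5) = 4.6868.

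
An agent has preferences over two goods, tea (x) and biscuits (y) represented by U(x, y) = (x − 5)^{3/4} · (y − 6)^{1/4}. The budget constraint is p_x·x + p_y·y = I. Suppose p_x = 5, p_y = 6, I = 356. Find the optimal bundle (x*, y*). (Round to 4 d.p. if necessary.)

Let x' = x−5, y' = y−6. MRS = 3·y'/x' = p_x/p_y.
After buying the subsistence bundle (5, 6), a share 0.75 of the remaining income goes to x: x* = 5 + 0.75·(I − 5p_x − 6p_y)/p_x.
Discretionary income = 356 − 5·5 − 6·6 = 295; x* = 5 + 0.75·295/5 = 49.25; y* = 6 + 0.25·295/6 = 18.2917.

x* = 49.25, y* = 18.2917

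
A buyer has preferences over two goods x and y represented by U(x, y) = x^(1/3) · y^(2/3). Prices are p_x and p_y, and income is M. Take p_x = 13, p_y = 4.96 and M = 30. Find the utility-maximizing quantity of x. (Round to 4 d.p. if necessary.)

x* = 0.7692

Demand: x*(p_x,p_y,M) = 1/3·M/p_x and y* = 2/3·M/p_y.
At p_x=13, p_y=4.96, M=30: x* = 1/3·30/13 = 0.7692.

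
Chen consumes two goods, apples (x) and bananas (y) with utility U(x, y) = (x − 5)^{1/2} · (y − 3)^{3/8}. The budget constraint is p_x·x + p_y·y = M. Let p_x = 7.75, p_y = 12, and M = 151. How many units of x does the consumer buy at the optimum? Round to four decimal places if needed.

x* = 10.6221

Let x' = x−5, y' = y−3. MRS = (4/3)·y'/x' = p_x/p_y.
Substituting into the budget: x* = 5 + 4/7·(M − 5·p_x − 3·p_y)/p_x, and y* = 3 + 3/7·(…)/p_y.
Discretionary income = 151 − 5·7.75 − 3·12 = 76.25; x* = 5 + 4/7·76.25/7.75 = 10.6221.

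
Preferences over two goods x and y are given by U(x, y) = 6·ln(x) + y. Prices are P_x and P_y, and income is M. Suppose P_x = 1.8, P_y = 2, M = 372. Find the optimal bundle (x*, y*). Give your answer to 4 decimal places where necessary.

At the given prices: x* = 6·2/1.8 = 6.6667, and y* = 180.

x* = 6.6667, y* = 180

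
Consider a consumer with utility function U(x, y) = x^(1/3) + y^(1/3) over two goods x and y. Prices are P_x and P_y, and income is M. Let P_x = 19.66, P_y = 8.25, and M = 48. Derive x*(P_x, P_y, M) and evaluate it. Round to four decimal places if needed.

MRS = MU_x/MU_y = (y/x)^(2/3). Set equal to P_x/P_y.
Hence y/x = (P_x/P_y)^(1/(2/3)), i.e. raised to the 1.5 power.
With the ratio pinned down, the budget gives x* = M/(P_x + P_y·(y/x)) and y* = (y/x)·x*.
Numerically y/x = 3.6787, so x* = 48/(19.66 + 8.25·3.6787) = 0.9598.

x* = 0.9598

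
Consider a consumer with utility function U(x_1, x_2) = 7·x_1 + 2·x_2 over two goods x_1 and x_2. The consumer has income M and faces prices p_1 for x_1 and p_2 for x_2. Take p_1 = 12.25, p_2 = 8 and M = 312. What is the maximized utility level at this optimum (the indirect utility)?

V = 178.2857

Linear utility — the consumer picks whichever good has higher MU/price: 7/12.25 = 0.5714 vs 2/8 = 0.25.
x_1 gives more utility per dollar, so spend all income on x_1: x_1* = M/p_1, x_2* = 0.
Numerically: x_1* = 25.4694, x_2* = 0.
Utility at the optimum: U(25.4694, 0) = 178.2857.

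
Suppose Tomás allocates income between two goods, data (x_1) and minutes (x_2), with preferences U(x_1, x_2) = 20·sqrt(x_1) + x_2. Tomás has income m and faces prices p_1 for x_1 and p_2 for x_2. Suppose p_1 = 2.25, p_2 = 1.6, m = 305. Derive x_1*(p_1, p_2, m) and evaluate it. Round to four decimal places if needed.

x_1* = 50.5679

Thus x_1* = (10·p_2/p_1)² — independent of m — with the rest of income spent on x_2.
Plugging in: x_1* = (10·1.6/2.25)² = 50.5679.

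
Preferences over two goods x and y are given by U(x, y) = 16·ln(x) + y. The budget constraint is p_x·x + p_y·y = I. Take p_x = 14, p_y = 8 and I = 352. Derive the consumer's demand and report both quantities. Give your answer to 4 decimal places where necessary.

Set MRS = p_x/p_y: (16/x)/1 = p_x/p_y.
So x*(p_x,p_y) = 16·p_y/p_x, independent of income; and y* = (I − 16·p_y)/p_y.
At the given prices: x* = 16·8/14 = 9.1429, and y* = 28.

x* = 9.1429, y* = 28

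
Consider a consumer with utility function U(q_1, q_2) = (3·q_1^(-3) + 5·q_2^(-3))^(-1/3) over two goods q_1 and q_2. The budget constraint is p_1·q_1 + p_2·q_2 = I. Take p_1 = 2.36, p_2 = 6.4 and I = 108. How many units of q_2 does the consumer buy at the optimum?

Numerically q_2/q_1 = 0.885412, so q_1* = 108/(2.36 + 6.4·0.885412) = 13.4552 and q_2* = 0.885412·13.4552 = 11.9134.

q_2* = 11.9134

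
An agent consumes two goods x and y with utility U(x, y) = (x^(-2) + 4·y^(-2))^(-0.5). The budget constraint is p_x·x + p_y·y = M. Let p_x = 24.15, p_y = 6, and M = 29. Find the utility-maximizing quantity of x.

x* = 0.7379

From the CES first-order condition, (1/4)·(y/x)^(3) = p_x/p_y.
Solve for the ratio: y/x = [4·p_x/p_y]^(1/3).
With the ratio pinned down, the budget gives x* = M/(p_x + p_y·(y/x)) and y* = (y/x)·x*.
Numerically y/x = 2.525081, so x* = 29/(24.15 + 6·2.525081) = 0.7379.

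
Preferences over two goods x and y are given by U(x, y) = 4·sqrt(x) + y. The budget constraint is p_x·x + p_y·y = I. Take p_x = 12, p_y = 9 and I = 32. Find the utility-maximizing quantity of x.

MU_x = 2/√x, MU_y = 1. Tangency: 2/√x = p_x/p_y.
Thus x* = (2·p_y/p_x)² — independent of I — with the rest of income spent on y.
Plugging in: x* = (2·9/12)² = 2.25.

x* = 2.25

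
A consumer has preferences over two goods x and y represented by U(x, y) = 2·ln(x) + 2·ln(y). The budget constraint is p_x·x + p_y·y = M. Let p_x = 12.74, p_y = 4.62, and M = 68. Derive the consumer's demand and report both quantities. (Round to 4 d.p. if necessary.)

At p_x=12.74, p_y=4.62, M=68: x* = 0.5·68/12.74 = 2.6688, y* = 7.3593.

x* = 2.6688, y* = 7.3593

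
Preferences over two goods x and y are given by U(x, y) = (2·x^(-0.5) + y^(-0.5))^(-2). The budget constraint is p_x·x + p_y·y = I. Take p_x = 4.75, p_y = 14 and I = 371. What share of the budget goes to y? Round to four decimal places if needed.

MU_x ∝ 2·x^(-1.5), MU_y ∝ y^(-1.5), so MRS = 2·(y/x)^(1.5) = p_x/p_y.
Solve for the ratio: y/x = [(1/2)·p_x/p_y]^(2/3).
With the ratio pinned down, the budget gives x* = I/(p_x + p_y·(y/x)) and y* = (y/x)·x*.
Numerically y/x = 0.306448, so x* = 371/(4.75 + 14·0.306448) = 41.0386 and y* = 0.306448·41.0386 = 12.5762.
Expenditure on y: 14·12.5762 = 176.0668; share = 0.4746.

share on y = 0.4746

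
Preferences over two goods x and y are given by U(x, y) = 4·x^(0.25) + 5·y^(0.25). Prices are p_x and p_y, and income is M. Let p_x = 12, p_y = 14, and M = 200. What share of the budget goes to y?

share on y = 0.5612

MU_x ∝ 4·x^(-0.75), MU_y ∝ 5·y^(-0.75), so MRS = (4/5)·(y/x)^(0.75) = p_x/p_y.
Hence y/x = ((5/4)·p_x/p_y)^(1/(0.75)), i.e. raised to the 4/3 power.
Substitute y = (y/x)·x into the budget: x* = M/(p_x + p_y·(y/x)).
Numerically y/x = 1.096354, so x* = 200/(12 + 14·1.096354) = 7.3129 and y* = 1.096354·7.3129 = 8.0175.
Expenditure on y: 14·8.0175 = 112.2453; share = 0.5612.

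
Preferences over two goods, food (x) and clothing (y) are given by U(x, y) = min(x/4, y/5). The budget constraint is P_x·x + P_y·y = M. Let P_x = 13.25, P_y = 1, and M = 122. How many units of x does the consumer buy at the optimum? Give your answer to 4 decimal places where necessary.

Demand: x*(P_x,P_y,M) = 4·M/(4·P_x + 5·P_y), y* = 5·M/(4·P_x + 5·P_y).
Here 4·13.25 + 5·1 = 58, giving x* = 8.4138.

x* = 8.4138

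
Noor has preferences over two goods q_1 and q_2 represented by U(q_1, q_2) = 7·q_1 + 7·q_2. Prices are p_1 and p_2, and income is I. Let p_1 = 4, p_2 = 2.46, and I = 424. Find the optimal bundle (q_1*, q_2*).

Perfect substitutes: compare marginal utility per dollar. 7/p_1 vs 7/p_2 → 1.75 vs 2.8455.
q_2 gives more utility per dollar, so spend all income on q_2: q_2* = I/p_2, q_1* = 0.
Numerically: q_1* = 0, q_2* = 172.3577.

q_1* = 0, q_2* = 172.3577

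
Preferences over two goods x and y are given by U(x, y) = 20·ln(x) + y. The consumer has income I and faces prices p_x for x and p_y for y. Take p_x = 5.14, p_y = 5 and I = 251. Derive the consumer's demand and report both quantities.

Set MRS = p_x/p_y: (20/x)/1 = p_x/p_y.
So x*(p_x,p_y) = 20·p_y/p_x, independent of income; and y* = (I − 20·p_y)/p_y.
At the given prices: x* = 20·5/5.14 = 19.4553, and y* = 30.2.

x* = 19.4553, y* = 30.2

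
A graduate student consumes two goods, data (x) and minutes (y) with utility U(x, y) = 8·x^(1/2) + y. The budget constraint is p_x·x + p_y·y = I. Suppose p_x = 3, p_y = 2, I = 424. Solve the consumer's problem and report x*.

MU_x = 4/√x, MU_y = 1. Tangency: 4/√x = p_x/p_y.
Thus x* = (4·p_y/p_x)² — independent of I — with the rest of income spent on y.
Plugging in: x* = (4·2/3)² = 7.1111.

x* = 7.1111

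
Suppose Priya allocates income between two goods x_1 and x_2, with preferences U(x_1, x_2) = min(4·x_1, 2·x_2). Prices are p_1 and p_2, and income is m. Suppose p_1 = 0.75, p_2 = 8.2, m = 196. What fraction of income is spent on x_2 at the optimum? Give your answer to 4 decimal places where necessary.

share on x_2 = 0.9563

Leontief preferences: the optimum is at the kink where x_1/2 = x_2/4, i.e. x_2 = 2·x_1.
Budget: p_1·x_1 + p_2·2·x_1 = m, so (2·p_1 + 4·p_2)·x_1 = 2·m.
Demand: x_1*(p_1,p_2,m) = 2·m/(2·p_1 + 4·p_2), x_2* = 4·m/(2·p_1 + 4·p_2).
Here 2·0.75 + 4·8.2 = 34.3, giving x_1* = 11.4286 and x_2* = 22.8571.
Expenditure on x_2: 8.2·22.8571 = 187.4286; share = 0.9563.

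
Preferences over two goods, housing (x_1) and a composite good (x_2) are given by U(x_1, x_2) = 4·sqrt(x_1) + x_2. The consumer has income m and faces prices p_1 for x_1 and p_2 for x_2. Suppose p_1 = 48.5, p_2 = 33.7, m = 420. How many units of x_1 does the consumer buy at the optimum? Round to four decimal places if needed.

Plugging in: x_1* = (2·33.7/48.5)² = 1.9312.

x_1* = 1.9312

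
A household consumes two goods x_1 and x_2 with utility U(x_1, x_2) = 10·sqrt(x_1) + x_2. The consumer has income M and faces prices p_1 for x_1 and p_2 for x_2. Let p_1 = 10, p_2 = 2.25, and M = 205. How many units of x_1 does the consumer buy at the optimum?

x_1* = 1.2656

Utility is quasi-linear in x_2; the FOC for x_1 is 5/√x_1 = p_1/p_2.
Solve: √x_1 = 5·p_2/p_1, so x_1*(p_1,p_2) = (5·p_2/p_1)², and x_2* = (M − p_1·x_1*)/p_2.
Plugging in: x_1* = (5·2.25/10)² = 1.2656.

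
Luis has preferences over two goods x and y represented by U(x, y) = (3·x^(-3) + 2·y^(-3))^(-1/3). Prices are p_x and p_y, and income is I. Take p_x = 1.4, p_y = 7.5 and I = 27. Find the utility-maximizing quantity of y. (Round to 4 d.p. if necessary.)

MU_x ∝ 3·x^(-4), MU_y ∝ 2·y^(-4), so MRS = (3/2)·(y/x)^(4) = p_x/p_y.
Hence y/x = ((2/3)·p_x/p_y)^(1/(4)), i.e. raised to the 0.25 power.
Substitute y = (y/x)·x into the budget: x* = I/(p_x + p_y·(y/x)).
Numerically y/x = 0.593942, so x* = 27/(1.4 + 7.5·0.593942) = 4.6118 and y* = 0.593942·4.6118 = 2.7391.

y* = 2.7391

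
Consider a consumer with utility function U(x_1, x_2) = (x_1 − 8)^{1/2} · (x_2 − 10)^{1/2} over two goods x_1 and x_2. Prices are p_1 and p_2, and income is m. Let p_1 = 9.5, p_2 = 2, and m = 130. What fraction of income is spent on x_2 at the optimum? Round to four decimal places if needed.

Let x_1' = x_1−8, x_2' = x_2−10. MRS = x_2'/x_1' = p_1/p_2.
Substituting into the budget: x_1* = 8 + 0.5·(m − 8·p_1 − 10·p_2)/p_1, and x_2* = 10 + 0.5·(…)/p_2.
Discretionary income = 130 − 8·9.5 − 10·2 = 34; x_1* = 8 + 0.5·34/9.5 = 9.7895; x_2* = 10 + 0.5·34/2 = 18.5.
Expenditure on x_2: 2·18.5 = 37; share = 0.2846.

share on x_2 = 0.2846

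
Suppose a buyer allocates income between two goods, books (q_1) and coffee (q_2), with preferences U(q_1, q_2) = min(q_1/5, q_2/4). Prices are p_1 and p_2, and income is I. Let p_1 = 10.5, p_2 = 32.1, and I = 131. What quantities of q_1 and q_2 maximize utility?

With perfect complements, no substitution: consume in ratio q_1:q_2 = 5:4.
Budget: p_1·q_1 + p_2·(4/5)·q_1 = I, so (5·p_1 + 4·p_2)·q_1 = 5·I.
Demand: q_1*(p_1,p_2,I) = 5·I/(5·p_1 + 4·p_2), q_2* = 4·I/(5·p_1 + 4·p_2).
Here 5·10.5 + 4·32.1 = 180.9, giving q_1* = 3.6208 and q_2* = 2.8966.

q_1* = 3.6208, q_2* = 2.8966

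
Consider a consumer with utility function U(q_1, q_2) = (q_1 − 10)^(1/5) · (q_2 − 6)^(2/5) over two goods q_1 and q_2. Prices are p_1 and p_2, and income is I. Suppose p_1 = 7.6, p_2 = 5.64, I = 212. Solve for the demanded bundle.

q_1* = 14.4807, q_2* = 18.0757

Let q_1' = q_1−10, q_2' = q_2−6. MRS = (1/2)·q_2'/q_1' = p_1/p_2.
Substituting into the budget: q_1* = 10 + 1/3·(I − 10·p_1 − 6·p_2)/p_1, and q_2* = 6 + 2/3·(…)/p_2.
Discretionary income = 212 − 10·7.6 − 6·5.64 = 102.16; q_1* = 10 + 1/3·102.16/7.6 = 14.4807; q_2* = 6 + 2/3·102.16/5.64 = 18.0757.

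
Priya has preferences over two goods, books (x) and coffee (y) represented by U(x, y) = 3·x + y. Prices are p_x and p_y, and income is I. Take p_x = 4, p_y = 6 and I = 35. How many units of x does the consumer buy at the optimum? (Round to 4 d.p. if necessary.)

x* = 8.75

Perfect substitutes: compare marginal utility per dollar. 3/p_x vs 1/p_y → 0.75 vs 0.1667.
x gives more utility per dollar, so spend all income on x: x* = I/p_x, y* = 0.
Numerically: x* = 8.75, y* = 0.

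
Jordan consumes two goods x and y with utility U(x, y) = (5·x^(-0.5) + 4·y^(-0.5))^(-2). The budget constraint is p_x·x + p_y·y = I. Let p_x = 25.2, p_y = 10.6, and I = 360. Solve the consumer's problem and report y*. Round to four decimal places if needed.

y* = 13.3252

MU_x ∝ 5·x^(-1.5), MU_y ∝ 4·y^(-1.5), so MRS = (5/4)·(y/x)^(1.5) = p_x/p_y.
Hence y/x = ((4/5)·p_x/p_y)^(1/(1.5)), i.e. raised to the 2/3 power.
Substitute y = (y/x)·x into the budget: x* = I/(p_x + p_y·(y/x)).
Numerically y/x = 1.535052, so x* = 360/(25.2 + 10.6·1.535052) = 8.6806 and y* = 1.535052·8.6806 = 13.3252.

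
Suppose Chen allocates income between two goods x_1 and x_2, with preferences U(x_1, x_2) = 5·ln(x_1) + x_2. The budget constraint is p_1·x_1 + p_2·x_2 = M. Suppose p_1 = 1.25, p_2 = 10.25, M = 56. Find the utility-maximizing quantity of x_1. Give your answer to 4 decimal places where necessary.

x_1* = 41

So x_1*(p_1,p_2) = 5·p_2/p_1, independent of income; and x_2* = (M − 5·p_2)/p_2.
At the given prices: x_1* = 5·10.25/1.25 = 41.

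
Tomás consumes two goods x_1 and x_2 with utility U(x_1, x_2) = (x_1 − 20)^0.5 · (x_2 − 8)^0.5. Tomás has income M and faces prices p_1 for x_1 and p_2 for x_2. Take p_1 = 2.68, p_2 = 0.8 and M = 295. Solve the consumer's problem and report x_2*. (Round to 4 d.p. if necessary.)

Let x_1' = x_1−20, x_2' = x_2−8. MRS = x_2'/x_1' = p_1/p_2.
Substituting into the budget: x_1* = 20 + 0.5·(M − 20·p_1 − 8·p_2)/p_1, and x_2* = 8 + 0.5·(…)/p_2.
Discretionary income = 295 − 20·2.68 − 8·0.8 = 235; x_2* = 8 + 0.5·235/0.8 = 154.875.

x_2* = 154.875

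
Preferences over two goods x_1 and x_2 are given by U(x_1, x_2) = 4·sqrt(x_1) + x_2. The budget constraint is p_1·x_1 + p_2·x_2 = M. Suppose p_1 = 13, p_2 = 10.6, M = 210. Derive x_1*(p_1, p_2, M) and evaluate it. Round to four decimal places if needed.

Solve: √x_1 = 2·p_2/p_1, so x_1*(p_1,p_2) = (2·p_2/p_1)², and x_2* = (M − p_1·x_1*)/p_2.
Plugging in: x_1* = (2·10.6/13)² = 2.6594.

x_1* = 2.6594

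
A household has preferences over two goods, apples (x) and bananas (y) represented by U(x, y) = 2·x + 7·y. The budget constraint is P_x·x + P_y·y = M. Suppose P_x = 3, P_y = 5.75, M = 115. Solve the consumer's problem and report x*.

x* = 0

Linear utility — the consumer picks whichever good has higher MU/price: 2/3 = 0.6667 vs 7/5.75 = 1.2174.
y gives more utility per dollar, so spend all income on y: y* = M/P_y, x* = 0.
Numerically: x* = 0, y* = 20.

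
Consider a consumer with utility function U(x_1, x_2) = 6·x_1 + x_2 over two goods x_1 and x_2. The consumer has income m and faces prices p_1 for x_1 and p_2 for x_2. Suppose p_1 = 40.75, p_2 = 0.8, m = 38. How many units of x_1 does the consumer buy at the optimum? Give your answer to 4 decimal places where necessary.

Perfect substitutes: compare marginal utility per dollar. 6/p_1 vs 1/p_2 → 0.1472 vs 1.25.
x_2 gives more utility per dollar, so spend all income on x_2: x_2* = m/p_2, x_1* = 0.
Numerically: x_1* = 0, x_2* = 47.5.

x_1* = 0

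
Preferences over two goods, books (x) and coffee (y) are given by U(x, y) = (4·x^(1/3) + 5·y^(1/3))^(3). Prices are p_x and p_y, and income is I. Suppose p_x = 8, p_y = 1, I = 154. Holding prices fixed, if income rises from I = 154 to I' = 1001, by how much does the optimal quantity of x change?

Δx* = 21.3766

MRS = MU_x/MU_y = (4/5)·(y/x)^(2/3). Set equal to p_x/p_y.
Hence y/x = ((5/4)·p_x/p_y)^(1/(2/3)), i.e. raised to the 1.5 power.
With the ratio pinned down, the budget gives x* = I/(p_x + p_y·(y/x)) and y* = (y/x)·x*.
Numerically y/x = 31.622777, so x* = 154/(8 + 1·31.622777) = 3.8867.
At I' = 1001: x* = 25.2632. Change: 25.2632 − 3.8867 = 21.3766.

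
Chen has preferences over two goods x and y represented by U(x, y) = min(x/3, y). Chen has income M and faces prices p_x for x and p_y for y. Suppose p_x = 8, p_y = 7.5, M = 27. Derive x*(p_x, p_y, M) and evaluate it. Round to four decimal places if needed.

With perfect complements, no substitution: consume in ratio x:y = 3:1.
Budget: p_x·x + p_y·(1/3)·x = M, so (3·p_x + p_y)·x = 3·M.
Demand: x*(p_x,p_y,M) = 3·M/(3·p_x + p_y), y* = M/(3·p_x + p_y).
Here 3·8 + 7.5 = 31.5, giving x* = 2.5714.

x* = 2.5714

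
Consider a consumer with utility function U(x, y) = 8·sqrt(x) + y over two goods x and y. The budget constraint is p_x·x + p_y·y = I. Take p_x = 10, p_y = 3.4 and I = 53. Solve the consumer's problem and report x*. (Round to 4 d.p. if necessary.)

Set MRS = p_x/p_y: 4·x^(−1/2) = p_x/p_y.
Thus x* = (4·p_y/p_x)² — independent of I — with the rest of income spent on y.
Plugging in: x* = (4·3.4/10)² = 1.8496.

x* = 1.8496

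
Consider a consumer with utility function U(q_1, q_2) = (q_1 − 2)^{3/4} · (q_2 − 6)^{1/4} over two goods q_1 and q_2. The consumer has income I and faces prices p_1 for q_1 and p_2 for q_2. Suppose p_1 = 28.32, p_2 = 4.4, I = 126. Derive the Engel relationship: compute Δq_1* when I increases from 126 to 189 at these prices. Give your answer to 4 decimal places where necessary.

Δq_1* = 1.6684

Discretionary income = 126 − 2·28.32 − 6·4.4 = 42.96; q_1* = 2 + 0.75·42.96/28.32 = 3.1377.
At I' = 189: q_1* = 4.8061. Change: 4.8061 − 3.1377 = 1.6684.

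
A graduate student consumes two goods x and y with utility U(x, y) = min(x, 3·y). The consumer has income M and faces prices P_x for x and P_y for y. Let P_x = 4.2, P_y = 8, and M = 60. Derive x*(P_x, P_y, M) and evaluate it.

Here 3·4.2 + 8 = 20.6, giving x* = 8.7379.

x* = 8.7379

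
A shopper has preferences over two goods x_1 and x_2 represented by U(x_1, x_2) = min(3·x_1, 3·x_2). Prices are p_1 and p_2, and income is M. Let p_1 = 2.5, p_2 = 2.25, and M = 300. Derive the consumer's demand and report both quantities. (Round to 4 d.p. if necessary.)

Here 3·2.5 + 3·2.25 = 14.25, giving x_1* = 63.1579 and x_2* = 63.1579.

x_1* = 63.1579, x_2* = 63.1579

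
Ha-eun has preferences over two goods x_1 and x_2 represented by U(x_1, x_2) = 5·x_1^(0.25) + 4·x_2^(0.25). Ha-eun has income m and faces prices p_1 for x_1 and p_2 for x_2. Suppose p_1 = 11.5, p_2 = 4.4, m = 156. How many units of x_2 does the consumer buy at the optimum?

x_2* = 17.9287

From the CES first-order condition, (5/4)·(x_2/x_1)^(0.75) = p_1/p_2.
Hence x_2/x_1 = ((4/5)·p_1/p_2)^(1/(0.75)), i.e. raised to the 4/3 power.
With the ratio pinned down, the budget gives x_1* = m/(p_1 + p_2·(x_2/x_1)) and x_2* = (x_2/x_1)·x_1*.
Numerically x_2/x_1 = 2.673705, so x_1* = 156/(11.5 + 4.4·2.673705) = 6.7056 and x_2* = 2.673705·6.7056 = 17.9287.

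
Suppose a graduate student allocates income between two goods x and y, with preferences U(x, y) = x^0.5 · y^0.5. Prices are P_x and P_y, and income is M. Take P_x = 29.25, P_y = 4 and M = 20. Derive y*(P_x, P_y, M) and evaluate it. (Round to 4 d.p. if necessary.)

MU_x/MU_y = (0.5·y)/(0.5·x); tangency sets this equal to P_x/P_y.
So 0.5·P_y·y = 0.5·P_x·x; combined with the budget, a share 0.5 of income goes to x.
Demand: x*(P_x,P_y,M) = 0.5·M/P_x and y* = 0.5·M/P_y.
At P_x=29.25, P_y=4, M=20: y* = 0.5·20/4 = 2.5.

y* = 2.5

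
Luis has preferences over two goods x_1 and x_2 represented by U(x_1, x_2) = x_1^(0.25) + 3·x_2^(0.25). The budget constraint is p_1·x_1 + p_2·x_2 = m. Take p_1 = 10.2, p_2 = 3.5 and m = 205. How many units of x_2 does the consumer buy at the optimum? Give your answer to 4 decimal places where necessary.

MRS = MU_x_1/MU_x_2 = (1/3)·(x_2/x_1)^(0.75). Set equal to p_1/p_2.
Solve for the ratio: x_2/x_1 = [3·p_1/p_2]^(4/3).
Substitute x_2 = (x_2/x_1)·x_1 into the budget: x_1* = m/(p_1 + p_2·(x_2/x_1)).
Numerically x_2/x_1 = 18.011001, so x_1* = 205/(10.2 + 3.5·18.011001) = 2.7991 and x_2* = 18.011001·2.7991 = 50.4141.

x_2* = 50.4141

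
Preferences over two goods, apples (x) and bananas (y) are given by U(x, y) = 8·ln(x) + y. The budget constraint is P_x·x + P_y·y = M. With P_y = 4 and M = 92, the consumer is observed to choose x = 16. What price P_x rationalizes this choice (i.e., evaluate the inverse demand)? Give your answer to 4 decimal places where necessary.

MU_x = 8/x, MU_y = 1. Tangency: 8/x = P_x/P_y.
So x*(P_x,P_y) = 8·P_y/P_x, independent of income; and y* = (M − 8·P_y)/P_y.
Set x* = 16 in the demand function and solve for P_x: P_x = 2.

P_x = 2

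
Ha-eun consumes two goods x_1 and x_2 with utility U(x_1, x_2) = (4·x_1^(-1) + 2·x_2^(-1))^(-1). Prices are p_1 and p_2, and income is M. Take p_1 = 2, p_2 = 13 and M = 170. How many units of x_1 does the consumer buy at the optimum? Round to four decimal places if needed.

From the CES first-order condition, 2·(x_2/x_1)^(2) = p_1/p_2.
Hence x_2/x_1 = ((1/2)·p_1/p_2)^(1/(2)), i.e. raised to the 0.5 power.
With the ratio pinned down, the budget gives x_1* = M/(p_1 + p_2·(x_2/x_1)) and x_2* = (x_2/x_1)·x_1*.
Numerically x_2/x_1 = 0.27735, so x_1* = 170/(2 + 13·0.27735) = 30.3271.

x_1* = 30.3271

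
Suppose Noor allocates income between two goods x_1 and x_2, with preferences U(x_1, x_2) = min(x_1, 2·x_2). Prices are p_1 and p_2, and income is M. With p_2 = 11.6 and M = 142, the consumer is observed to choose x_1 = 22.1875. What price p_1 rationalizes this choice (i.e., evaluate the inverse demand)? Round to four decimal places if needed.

Leontief preferences: the optimum is at the kink where x_1/2 = x_2/1, i.e. x_2 = (1/2)·x_1.
Budget: p_1·x_1 + p_2·(1/2)·x_1 = M, so (2·p_1 + p_2)·x_1 = 2·M.
Demand: x_1*(p_1,p_2,M) = 2·M/(2·p_1 + p_2), x_2* = M/(2·p_1 + p_2).
Set x_1* = 22.1875 in the demand function and solve for p_1: p_1 = 0.6.

p_1 = 0.6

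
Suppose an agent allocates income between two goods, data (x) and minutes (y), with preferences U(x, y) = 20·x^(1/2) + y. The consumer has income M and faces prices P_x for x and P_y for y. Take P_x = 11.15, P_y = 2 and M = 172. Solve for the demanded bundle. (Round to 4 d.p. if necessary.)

Utility is quasi-linear in y; the FOC for x is 10/√x = P_x/P_y.
Solve: √x = 10·P_y/P_x, so x*(P_x,P_y) = (10·P_y/P_x)², and y* = (M − P_x·x*)/P_y.
Plugging in: x* = (10·2/11.15)² = 3.2174, y* = 68.0628.

x* = 3.2174, y* = 68.0628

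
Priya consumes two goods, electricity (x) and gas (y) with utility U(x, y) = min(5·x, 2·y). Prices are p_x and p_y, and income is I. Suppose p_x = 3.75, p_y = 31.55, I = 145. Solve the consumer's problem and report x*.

With perfect complements, no substitution: consume in ratio x:y = 2:5.
Budget: p_x·x + p_y·(5/2)·x = I, so (2·p_x + 5·p_y)·x = 2·I.
Demand: x*(p_x,p_y,I) = 2·I/(2·p_x + 5·p_y), y* = 5·I/(2·p_x + 5·p_y).
Here 2·3.75 + 5·31.55 = 165.25, giving x* = 1.7549.

x* = 1.7549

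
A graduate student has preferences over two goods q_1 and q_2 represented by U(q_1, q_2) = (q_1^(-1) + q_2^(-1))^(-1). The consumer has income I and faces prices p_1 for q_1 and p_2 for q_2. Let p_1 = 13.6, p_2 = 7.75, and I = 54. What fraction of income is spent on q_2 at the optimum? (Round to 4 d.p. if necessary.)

share on q_2 = 0.4302

From the CES first-order condition, (q_2/q_1)^(2) = p_1/p_2.
Solve for the ratio: q_2/q_1 = [p_1/p_2]^(0.5).
With the ratio pinned down, the budget gives q_1* = I/(p_1 + p_2·(q_2/q_1)) and q_2* = (q_2/q_1)·q_1*.
Numerically q_2/q_1 = 1.324703, so q_1* = 54/(13.6 + 7.75·1.324703) = 2.2626 and q_2* = 1.324703·2.2626 = 2.9973.
Expenditure on q_2: 7.75·2.9973 = 23.2288; share = 0.4302.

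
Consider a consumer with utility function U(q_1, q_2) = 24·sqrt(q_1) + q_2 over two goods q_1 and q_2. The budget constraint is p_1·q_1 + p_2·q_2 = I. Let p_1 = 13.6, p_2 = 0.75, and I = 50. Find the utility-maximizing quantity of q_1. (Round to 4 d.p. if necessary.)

q_1* = 0.4379

MU_q_1 = 12/√q_1, MU_q_2 = 1. Tangency: 12/√q_1 = p_1/p_2.
Solve: √q_1 = 12·p_2/p_1, so q_1*(p_1,p_2) = (12·p_2/p_1)², and q_2* = (I − p_1·q_1*)/p_2.
Plugging in: q_1* = (12·0.75/13.6)² = 0.4379.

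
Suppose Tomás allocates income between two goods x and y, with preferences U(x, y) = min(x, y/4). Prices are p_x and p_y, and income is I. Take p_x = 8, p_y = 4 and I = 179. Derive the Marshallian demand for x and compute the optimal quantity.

With perfect complements, no substitution: consume in ratio x:y = 1:4.
Budget: p_x·x + p_y·4·x = I, so (p_x + 4·p_y)·x = I.
Demand: x*(p_x,p_y,I) = I/(p_x + 4·p_y), y* = 4·I/(p_x + 4·p_y).
Here 8 + 4·4 = 24, giving x* = 7.4583.

x* = 7.4583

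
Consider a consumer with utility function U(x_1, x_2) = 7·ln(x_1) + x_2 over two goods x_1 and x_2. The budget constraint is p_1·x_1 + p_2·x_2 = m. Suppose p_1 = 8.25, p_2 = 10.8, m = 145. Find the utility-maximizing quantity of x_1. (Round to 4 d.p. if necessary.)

x_1* = 9.1636

Set MRS = p_1/p_2: (7/x_1)/1 = p_1/p_2.
So x_1*(p_1,p_2) = 7·p_2/p_1, independent of income; and x_2* = (m − 7·p_2)/p_2.
At the given prices: x_1* = 7·10.8/8.25 = 9.1636.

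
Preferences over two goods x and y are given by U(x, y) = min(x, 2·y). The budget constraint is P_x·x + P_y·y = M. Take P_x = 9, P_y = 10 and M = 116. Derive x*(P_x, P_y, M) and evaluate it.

Leontief preferences: the optimum is at the kink where x/2 = y/1, i.e. y = (1/2)·x.
Budget: P_x·x + P_y·(1/2)·x = M, so (2·P_x + P_y)·x = 2·M.
Demand: x*(P_x,P_y,M) = 2·M/(2·P_x + P_y), y* = M/(2·P_x + P_y).
Here 2·9 + 10 = 28, giving x* = 8.2857.

x* = 8.2857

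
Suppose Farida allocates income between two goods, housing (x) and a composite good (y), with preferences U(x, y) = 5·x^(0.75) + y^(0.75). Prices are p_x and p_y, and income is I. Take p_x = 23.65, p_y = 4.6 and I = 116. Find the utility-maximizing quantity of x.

x* = 4.0288

MRS = MU_x/MU_y = 5·(y/x)^(0.25). Set equal to p_x/p_y.
Hence y/x = ((1/5)·p_x/p_y)^(1/(0.25)), i.e. raised to the 4 power.
Substitute y = (y/x)·x into the budget: x* = I/(p_x + p_y·(y/x)).
Numerically y/x = 1.117926, so x* = 116/(23.65 + 4.6·1.117926) = 4.0288.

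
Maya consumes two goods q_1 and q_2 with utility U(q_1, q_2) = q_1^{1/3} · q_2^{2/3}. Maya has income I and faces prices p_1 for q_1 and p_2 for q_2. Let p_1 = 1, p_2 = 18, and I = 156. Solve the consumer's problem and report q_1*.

q_1* = 52

MU_q_1/MU_q_2 = (1/3·q_2)/(2/3·q_1); tangency sets this equal to p_1/p_2.
So 1/3·p_2·q_2 = 2/3·p_1·q_1; combined with the budget, a share 1/3 of income goes to q_1.
Demand: q_1*(p_1,p_2,I) = 1/3·I/p_1 and q_2* = 2/3·I/p_2.
At p_1=1, p_2=18, I=156: q_1* = 1/3·156/1 = 52.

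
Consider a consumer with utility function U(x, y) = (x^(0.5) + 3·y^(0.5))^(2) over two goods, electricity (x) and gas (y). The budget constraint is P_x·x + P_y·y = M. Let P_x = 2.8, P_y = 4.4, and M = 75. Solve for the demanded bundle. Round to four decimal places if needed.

x* = 3.9817, y* = 14.5117

MRS = MU_x/MU_y = (1/3)·(y/x)^(0.5). Set equal to P_x/P_y.
Hence y/x = (3·P_x/P_y)^(1/(0.5)), i.e. raised to the 2 power.
Substitute y = (y/x)·x into the budget: x* = M/(P_x + P_y·(y/x)).
Numerically y/x = 3.644628, so x* = 75/(2.8 + 4.4·3.644628) = 3.9817 and y* = 3.644628·3.9817 = 14.5117.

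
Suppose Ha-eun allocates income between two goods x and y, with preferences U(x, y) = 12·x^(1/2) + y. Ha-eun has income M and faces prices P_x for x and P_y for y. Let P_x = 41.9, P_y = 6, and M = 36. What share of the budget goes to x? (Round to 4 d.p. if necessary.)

Plugging in: x* = (6·6/41.9)² = 0.7382, y* = 0.8449.
Expenditure on x: 41.9·0.7382 = 30.9308; share = 0.8592.

share on x = 0.8592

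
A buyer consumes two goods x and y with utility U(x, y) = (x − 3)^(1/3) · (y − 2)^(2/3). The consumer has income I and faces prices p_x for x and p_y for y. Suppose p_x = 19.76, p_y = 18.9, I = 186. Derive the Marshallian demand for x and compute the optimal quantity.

This is Cobb-Douglas in (x−3, y−2): tangency gives 1/3·p_y·(y−2) = 2/3·p_x·(x−3).
After buying the subsistence bundle (3, 2), a share 1/3 of the remaining income goes to x: x* = 3 + 1/3·(I − 3p_x − 2p_y)/p_x.
Discretionary income = 186 − 3·19.76 − 2·18.9 = 88.92; x* = 3 + 1/3·88.92/19.76 = 4.5.

x* = 4.5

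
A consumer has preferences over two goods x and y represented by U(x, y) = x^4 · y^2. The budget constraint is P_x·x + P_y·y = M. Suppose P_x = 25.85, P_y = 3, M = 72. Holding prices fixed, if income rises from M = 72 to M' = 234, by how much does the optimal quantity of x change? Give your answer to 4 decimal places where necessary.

The MRS is 2·y/x. Set MRS = P_x/P_y.
So 4·P_y·y = 2·P_x·x; combined with the budget, a share 2/3 of income goes to x.
Demand: x*(P_x,P_y,M) = 2/3·M/P_x and y* = 1/3·M/P_y.
At P_x=25.85, P_y=3, M=72: x* = 2/3·72/25.85 = 1.8569.
At M' = 234: x* = 6.0348. Change: 6.0348 − 1.8569 = 4.1779.

Δx* = 4.1779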